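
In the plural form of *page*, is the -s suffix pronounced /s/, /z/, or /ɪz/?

/ɪz/

The stem *page* ends in a sibilant (/s, z, ʃ, ʒ, tʃ, dʒ/).
The plural suffix surfaces as /ɪz/ after sibilants, /s/ after other voiceless consonants, and /z/ after other voiced sounds.
So the plural -s on *page* is pronounced /ɪz/.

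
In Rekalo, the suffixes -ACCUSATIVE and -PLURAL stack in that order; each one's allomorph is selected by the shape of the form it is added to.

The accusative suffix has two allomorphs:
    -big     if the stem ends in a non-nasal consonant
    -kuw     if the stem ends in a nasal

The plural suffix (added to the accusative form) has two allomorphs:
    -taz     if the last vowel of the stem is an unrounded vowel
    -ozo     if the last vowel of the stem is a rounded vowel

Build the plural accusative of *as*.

asbigtaz

*as* — final consonant /s/ (non-nasal) → -big → *asbig*.
Since the last vowel of the accusative form *asbig* is /i/ (an unrounded vowel), it takes -taz, giving *asbigtaz*.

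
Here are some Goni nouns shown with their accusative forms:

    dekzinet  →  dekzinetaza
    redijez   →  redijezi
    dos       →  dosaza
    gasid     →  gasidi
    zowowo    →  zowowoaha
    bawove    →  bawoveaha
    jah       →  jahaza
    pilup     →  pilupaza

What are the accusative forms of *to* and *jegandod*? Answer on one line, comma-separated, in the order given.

The pattern is voicing of the final sound: -aza when the stem ends in a voiceless consonant (*dekzinet*, *dos*, *jah*, *pilup*); -i when the stem ends in a voiced consonant (*redijez*, *gasid*); -aha when the stem ends in a vowel (*zowowo*, *bawove*).
The final sound of *to* is /o/, which is a vowel, so the suffix is -aha, giving *toaha*.
The final sound of *jegandod* is /d/, which is a voiced consonant, so the suffix is -i, giving *jegandodi*.

toaha, jegandodi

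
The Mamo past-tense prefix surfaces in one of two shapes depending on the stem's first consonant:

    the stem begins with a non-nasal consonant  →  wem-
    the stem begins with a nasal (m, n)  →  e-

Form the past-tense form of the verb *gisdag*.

*gisdag* — first consonant /g/ (non-nasal) → wem- → *wemgisdag*.

wemgisdag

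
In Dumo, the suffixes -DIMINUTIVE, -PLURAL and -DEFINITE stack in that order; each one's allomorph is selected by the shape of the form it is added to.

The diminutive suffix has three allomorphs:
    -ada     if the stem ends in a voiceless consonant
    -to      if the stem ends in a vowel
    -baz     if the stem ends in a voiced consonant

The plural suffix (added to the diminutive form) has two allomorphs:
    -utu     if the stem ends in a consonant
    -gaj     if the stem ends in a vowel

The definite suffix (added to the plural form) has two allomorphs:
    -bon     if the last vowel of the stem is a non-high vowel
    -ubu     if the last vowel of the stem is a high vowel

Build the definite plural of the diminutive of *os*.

osadagajbon

*os* — final sound /s/ (a voiceless consonant) → -ada → *osada*.
Since the final sound of the diminutive form *osada* is /a/ (a vowel), it takes -gaj, giving *osadagaj*.
The last vowel of the plural form *osadagaj* is /a/, which is a non-high vowel, so the definite suffix is -bon, giving *osadagajbon*.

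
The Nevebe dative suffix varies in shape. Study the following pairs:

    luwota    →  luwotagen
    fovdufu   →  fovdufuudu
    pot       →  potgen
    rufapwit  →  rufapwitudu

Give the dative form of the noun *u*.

The suffix is conditioned by the last vowel: -udu when the last vowel of the stem is a high vowel (*fovdufu*, *rufapwit*); -gen when the last vowel of the stem is a non-high vowel (*luwota*, *pot*).
*u*: last vowel = /u/, a high vowel → -udu → *uudu*.

uudu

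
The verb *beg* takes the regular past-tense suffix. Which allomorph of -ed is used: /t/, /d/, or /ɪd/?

The stem *beg* ends in a voiced sound other than /d/.
The -ed suffix is realized as /ɪd/ after /t, d/; as /t/ after other voiceless consonants; and as /d/ after other voiced sounds.
So -ed on *beg* is pronounced /d/.

/d/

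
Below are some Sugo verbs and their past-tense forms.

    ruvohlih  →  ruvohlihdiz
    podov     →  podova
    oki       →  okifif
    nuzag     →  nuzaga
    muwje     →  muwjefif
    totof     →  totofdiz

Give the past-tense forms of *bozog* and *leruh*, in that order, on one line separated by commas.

bozoga, leruhdiz

The suffix is conditioned by the final sound: -diz when the stem ends in a voiceless consonant (*ruvohlih*, *totof*); -a when the stem ends in a voiced consonant (*podov*, *nuzag*); -fif when the stem ends in a vowel (*oki*, *muwje*).
Since the final sound of *bozog* is /g/ (a voiced consonant), it takes -a, giving *bozoga*.
*leruh* — final sound /h/ (a voiceless consonant) → -diz → *leruhdiz*.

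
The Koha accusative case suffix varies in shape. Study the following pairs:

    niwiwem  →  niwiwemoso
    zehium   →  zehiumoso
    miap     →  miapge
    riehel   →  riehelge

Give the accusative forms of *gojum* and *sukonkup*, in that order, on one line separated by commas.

gojumoso, sukonkupge

Looking at the final consonant of each stem: -oso when the stem ends in a nasal (*niwiwem*, *zehium*); -ge when the stem ends in a non-nasal consonant (*miap*, *riehel*).
*gojum* — final consonant /m/ (a nasal) → -oso → *gojumoso*.
The final consonant of *sukonkup* is /p/, which is non-nasal, so the suffix is -ge, giving *sukonkupge*.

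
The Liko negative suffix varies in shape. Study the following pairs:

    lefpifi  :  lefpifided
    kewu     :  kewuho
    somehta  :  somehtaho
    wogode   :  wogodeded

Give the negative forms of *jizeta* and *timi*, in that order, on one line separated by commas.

The suffix is conditioned by the last vowel: -ded when the last vowel of the stem is a front vowel (*lefpifi*, *wogode*); -ho when the last vowel of the stem is a back vowel (*kewu*, *somehta*).
Since the last vowel of *jizeta* is /a/ (a back vowel), it takes -ho, giving *jizetaho*.
The last vowel of *timi* is /i/, which is a front vowel, so the suffix is -ded, giving *timided*.

jizetaho, timided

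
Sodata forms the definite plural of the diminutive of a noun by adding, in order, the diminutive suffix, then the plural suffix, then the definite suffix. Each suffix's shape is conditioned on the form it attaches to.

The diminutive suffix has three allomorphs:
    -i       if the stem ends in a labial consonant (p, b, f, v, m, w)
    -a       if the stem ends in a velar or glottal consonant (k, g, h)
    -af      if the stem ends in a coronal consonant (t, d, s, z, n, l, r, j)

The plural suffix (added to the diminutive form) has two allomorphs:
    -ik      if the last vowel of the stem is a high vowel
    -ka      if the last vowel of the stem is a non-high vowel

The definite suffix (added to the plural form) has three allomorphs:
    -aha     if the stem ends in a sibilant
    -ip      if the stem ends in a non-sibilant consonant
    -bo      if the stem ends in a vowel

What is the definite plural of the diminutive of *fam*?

famiikip

The final consonant of *fam* is /m/, which is labial, so the diminutive suffix is -i, giving *fami*.
Since the last vowel of the diminutive form *fami* is /i/ (a high vowel), it takes -ik, giving *famiik*.
The plural form *famiik*: final sound = /k/, a non-sibilant consonant → -ip → *famiikip*.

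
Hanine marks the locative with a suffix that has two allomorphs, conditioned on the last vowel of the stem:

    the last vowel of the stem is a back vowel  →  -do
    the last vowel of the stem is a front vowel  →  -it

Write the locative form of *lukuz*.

*lukuz* — last vowel /u/ (a back vowel) → -do → *lukuzdo*.

lukuzdo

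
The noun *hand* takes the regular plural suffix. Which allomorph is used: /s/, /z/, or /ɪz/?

/z/

The stem *hand* ends in a voiced non-sibilant sound.
The plural suffix surfaces as /ɪz/ after sibilants, /s/ after other voiceless consonants, and /z/ after other voiced sounds.
So the plural -s on *hand* is pronounced /z/.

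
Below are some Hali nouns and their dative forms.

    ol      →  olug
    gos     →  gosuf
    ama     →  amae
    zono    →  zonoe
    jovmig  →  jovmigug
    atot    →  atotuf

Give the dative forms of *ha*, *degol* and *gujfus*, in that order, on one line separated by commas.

The suffix is conditioned by the final sound: -uf when the stem ends in a voiceless consonant (*gos*, *atot*); -ug when the stem ends in a voiced consonant (*ol*, *jovmig*); -e when the stem ends in a vowel (*ama*, *zono*).
*ha*: final sound = /a/, a vowel → -e → *hae*.
The final sound of *degol* is /l/, which is a voiced consonant, so the suffix is -ug, giving *degolug*.
The final sound of *gujfus* is /s/, which is a voiceless consonant, so the suffix is -uf, giving *gujfusuf*.

hae, degolug, gujfusuf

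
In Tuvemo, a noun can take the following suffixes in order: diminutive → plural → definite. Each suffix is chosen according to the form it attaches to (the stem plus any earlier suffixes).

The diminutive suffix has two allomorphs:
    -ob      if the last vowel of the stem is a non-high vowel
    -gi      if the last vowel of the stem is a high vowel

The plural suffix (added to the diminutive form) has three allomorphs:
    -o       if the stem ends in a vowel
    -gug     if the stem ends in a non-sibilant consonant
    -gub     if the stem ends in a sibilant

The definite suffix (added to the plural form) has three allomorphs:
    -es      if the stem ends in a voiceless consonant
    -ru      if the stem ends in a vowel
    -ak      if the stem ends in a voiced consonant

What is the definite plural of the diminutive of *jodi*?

The last vowel of *jodi* is /i/, which is a high vowel, so the diminutive suffix is -gi, giving *jodigi*.
The diminutive form *jodigi*: final sound = /i/, a vowel → -o → *jodigio*.
The final sound of the plural form *jodigio* is /o/, which is a vowel, so the definite suffix is -ru, giving *jodigioru*.

jodigioru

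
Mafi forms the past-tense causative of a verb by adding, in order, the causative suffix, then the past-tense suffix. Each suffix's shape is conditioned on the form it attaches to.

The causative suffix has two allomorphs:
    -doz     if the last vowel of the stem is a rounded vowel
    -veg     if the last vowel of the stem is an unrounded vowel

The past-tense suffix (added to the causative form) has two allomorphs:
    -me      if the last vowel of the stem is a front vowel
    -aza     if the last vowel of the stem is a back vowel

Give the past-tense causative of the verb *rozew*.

rozewvegme

*rozew*: last vowel = /e/, an unrounded vowel → -veg → *rozewveg*.
The causative form *rozewveg* — last vowel /e/ (a front vowel) → -me → *rozewvegme*.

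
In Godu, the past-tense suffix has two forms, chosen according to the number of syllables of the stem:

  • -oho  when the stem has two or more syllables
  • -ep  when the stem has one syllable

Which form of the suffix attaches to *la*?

-ep

*la* (one syllable) → -ep.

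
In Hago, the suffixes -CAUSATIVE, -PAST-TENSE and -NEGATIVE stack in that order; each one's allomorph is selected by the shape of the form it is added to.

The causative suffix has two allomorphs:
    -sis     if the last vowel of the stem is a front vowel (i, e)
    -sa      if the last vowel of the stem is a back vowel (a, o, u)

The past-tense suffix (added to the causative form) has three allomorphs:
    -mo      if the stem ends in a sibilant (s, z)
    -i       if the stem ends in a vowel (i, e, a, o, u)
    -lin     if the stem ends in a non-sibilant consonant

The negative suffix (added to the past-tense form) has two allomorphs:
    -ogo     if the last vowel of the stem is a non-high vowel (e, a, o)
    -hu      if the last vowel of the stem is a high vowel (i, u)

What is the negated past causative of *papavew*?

papavewsismoogo

The last vowel of *papavew* is /e/, which is a front vowel, so the causative suffix is -sis, giving *papavewsis*.
The causative form *papavewsis* — final sound /s/ (a sibilant) → -mo → *papavewsismo*.
The last vowel of the past-tense form *papavewsismo* is /o/, which is a non-high vowel, so the negative suffix is -ogo, giving *papavewsismoogo*.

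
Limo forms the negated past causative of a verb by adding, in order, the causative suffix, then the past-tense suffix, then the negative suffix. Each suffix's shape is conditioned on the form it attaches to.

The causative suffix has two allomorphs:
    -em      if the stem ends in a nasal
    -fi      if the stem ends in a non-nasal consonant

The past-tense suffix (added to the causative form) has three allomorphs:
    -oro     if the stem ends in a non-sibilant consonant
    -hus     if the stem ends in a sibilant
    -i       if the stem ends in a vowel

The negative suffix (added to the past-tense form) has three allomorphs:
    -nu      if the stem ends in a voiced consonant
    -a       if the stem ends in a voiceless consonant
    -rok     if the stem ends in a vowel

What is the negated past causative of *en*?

*en* — final consonant /n/ (a nasal) → -em → *enem*.
The final sound of the causative form *enem* is /m/, which is a non-sibilant consonant, so the past-tense suffix is -oro, giving *enemoro*.
The past-tense form *enemoro*: final sound = /o/, a vowel → -rok → *enemororok*.

enemororok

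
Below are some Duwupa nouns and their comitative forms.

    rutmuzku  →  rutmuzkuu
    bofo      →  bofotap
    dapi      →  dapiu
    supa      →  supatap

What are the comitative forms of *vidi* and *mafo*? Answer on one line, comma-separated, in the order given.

Looking at the last vowel of each stem: -u when the last vowel of the stem is a high vowel (*rutmuzku*, *dapi*); -tap when the last vowel of the stem is a non-high vowel (*bofo*, *supa*).
*vidi* — last vowel /i/ (a high vowel) → -u → *vidiu*.
*mafo*: last vowel = /o/, a non-high vowel → -tap → *mafotap*.

vidiu, mafotap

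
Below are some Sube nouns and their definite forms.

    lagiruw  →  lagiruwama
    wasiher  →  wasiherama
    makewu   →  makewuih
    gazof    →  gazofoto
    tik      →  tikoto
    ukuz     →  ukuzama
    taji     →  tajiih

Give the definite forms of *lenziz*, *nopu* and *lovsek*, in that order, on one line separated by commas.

The suffix is conditioned by the final sound: -oto when the stem ends in a voiceless consonant (*gazof*, *tik*); -ama when the stem ends in a voiced consonant (*lagiruw*, *wasiher*, *ukuz*); -ih when the stem ends in a vowel (*makewu*, *taji*).
Since the final sound of *lenziz* is /z/ (a voiced consonant), it takes -ama, giving *lenzizama*.
*nopu* — final sound /u/ (a vowel) → -ih → *nopuih*.
The final sound of *lovsek* is /k/, which is a voiceless consonant, so the suffix is -oto, giving *lovsekoto*.

lenzizama, nopuih, lovsekoto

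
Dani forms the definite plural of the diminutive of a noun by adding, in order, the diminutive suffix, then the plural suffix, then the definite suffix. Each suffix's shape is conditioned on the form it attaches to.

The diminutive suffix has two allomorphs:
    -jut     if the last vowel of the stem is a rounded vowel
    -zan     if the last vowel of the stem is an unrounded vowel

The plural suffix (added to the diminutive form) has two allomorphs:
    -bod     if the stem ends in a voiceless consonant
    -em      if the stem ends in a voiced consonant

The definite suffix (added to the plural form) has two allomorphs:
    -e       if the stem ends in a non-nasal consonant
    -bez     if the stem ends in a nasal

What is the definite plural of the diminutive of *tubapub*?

tubapubjutbode

*tubapub*: last vowel = /u/, a rounded vowel → -jut → *tubapubjut*.
The diminutive form *tubapubjut*: final consonant = /t/, voiceless → -bod → *tubapubjutbod*.
The plural form *tubapubjutbod*: final consonant = /d/, non-nasal → -e → *tubapubjutbode*.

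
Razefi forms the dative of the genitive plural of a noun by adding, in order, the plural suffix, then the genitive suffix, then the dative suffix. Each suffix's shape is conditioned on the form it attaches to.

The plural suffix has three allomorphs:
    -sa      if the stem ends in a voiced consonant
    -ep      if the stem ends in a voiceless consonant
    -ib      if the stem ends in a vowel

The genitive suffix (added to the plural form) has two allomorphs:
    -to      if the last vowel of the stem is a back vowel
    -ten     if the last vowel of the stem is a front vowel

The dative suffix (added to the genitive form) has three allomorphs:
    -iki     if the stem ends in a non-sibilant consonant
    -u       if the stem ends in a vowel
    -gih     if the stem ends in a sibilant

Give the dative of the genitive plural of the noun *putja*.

The final sound of *putja* is /a/, which is a vowel, so the plural suffix is -ib, giving *putjaib*.
Since the last vowel of the plural form *putjaib* is /i/ (a front vowel), it takes -ten, giving *putjaibten*.
The final sound of the genitive form *putjaibten* is /n/, which is a non-sibilant consonant, so the dative suffix is -iki, giving *putjaibteniki*.

putjaibteniki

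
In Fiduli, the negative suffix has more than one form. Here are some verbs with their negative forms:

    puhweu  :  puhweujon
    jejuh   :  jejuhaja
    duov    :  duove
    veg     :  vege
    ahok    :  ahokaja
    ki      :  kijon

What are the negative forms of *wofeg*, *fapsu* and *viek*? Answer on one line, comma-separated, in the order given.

wofege, fapsujon, viekaja

The suffix is conditioned by the final sound: -aja when the stem ends in a voiceless consonant (*jejuh*, *ahok*); -e when the stem ends in a voiced consonant (*duov*, *veg*); -jon when the stem ends in a vowel (*puhweu*, *ki*).
Since the final sound of *wofeg* is /g/ (a voiced consonant), it takes -e, giving *wofege*.
*fapsu* — final sound /u/ (a vowel) → -jon → *fapsujon*.
*viek* — final sound /k/ (a voiceless consonant) → -aja → *viekaja*.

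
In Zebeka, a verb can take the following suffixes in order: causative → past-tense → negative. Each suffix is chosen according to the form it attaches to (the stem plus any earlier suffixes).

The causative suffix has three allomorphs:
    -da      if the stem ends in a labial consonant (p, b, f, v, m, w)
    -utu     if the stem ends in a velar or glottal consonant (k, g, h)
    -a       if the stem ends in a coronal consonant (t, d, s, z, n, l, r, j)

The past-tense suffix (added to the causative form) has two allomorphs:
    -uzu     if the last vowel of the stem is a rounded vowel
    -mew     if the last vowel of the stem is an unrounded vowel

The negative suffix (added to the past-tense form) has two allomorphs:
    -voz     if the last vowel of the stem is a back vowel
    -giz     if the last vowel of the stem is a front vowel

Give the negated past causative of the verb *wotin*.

The final consonant of *wotin* is /n/, which is coronal, so the causative suffix is -a, giving *wotina*.
The last vowel of the causative form *wotina* is /a/, which is an unrounded vowel, so the past-tense suffix is -mew, giving *wotinamew*.
The last vowel of the past-tense form *wotinamew* is /e/, which is a front vowel, so the negative suffix is -giz, giving *wotinamewgiz*.

wotinamewgiz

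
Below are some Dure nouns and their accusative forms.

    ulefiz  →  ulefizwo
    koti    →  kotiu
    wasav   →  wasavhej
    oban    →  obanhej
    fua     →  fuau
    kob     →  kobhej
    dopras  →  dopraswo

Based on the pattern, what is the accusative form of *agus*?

aguswo

The suffix is conditioned by the final sound: -wo when the stem ends in a sibilant (*ulefiz*, *dopras*); -hej when the stem ends in a non-sibilant consonant (*wasav*, *oban*, *kob*); -u when the stem ends in a vowel (*koti*, *fua*).
Since the final sound of *agus* is /s/ (a sibilant), it takes -wo, giving *aguswo*.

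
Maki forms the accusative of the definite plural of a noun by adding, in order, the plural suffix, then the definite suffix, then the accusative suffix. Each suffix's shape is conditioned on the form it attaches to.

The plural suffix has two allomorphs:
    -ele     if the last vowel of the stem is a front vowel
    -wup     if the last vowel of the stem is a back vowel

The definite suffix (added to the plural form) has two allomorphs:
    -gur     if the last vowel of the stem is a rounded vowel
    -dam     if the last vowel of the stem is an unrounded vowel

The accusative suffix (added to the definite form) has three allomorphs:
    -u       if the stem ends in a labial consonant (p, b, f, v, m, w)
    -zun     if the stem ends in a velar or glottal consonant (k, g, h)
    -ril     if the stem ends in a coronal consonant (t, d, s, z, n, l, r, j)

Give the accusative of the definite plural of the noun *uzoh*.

uzohwupgurril

*uzoh* — last vowel /o/ (a back vowel) → -wup → *uzohwup*.
The plural form *uzohwup* — last vowel /u/ (a rounded vowel) → -gur → *uzohwupgur*.
The final consonant of the definite form *uzohwupgur* is /r/, which is coronal, so the accusative suffix is -ril, giving *uzohwupgurril*.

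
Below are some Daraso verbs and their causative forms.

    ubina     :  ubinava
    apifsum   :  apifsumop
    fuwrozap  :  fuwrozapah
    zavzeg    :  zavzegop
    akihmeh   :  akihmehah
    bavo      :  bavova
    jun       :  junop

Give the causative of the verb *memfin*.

memfinop

Looking at the final sound of each stem: -ah when the stem ends in a voiceless consonant (*fuwrozap*, *akihmeh*); -op when the stem ends in a voiced consonant (*apifsum*, *zavzeg*, *jun*); -va when the stem ends in a vowel (*ubina*, *bavo*).
*memfin* — final sound /n/ (a voiced consonant) → -op → *memfinop*.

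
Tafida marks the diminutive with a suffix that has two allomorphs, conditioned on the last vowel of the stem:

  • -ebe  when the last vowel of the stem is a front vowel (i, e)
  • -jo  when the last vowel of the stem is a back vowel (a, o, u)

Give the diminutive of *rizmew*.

rizmewebe

*rizmew* — last vowel /e/ (a front vowel) → -ebe → *rizmewebe*.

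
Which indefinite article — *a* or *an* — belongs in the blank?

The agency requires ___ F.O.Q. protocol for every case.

an

The indefinite article is chosen by the initial *sound* of the following word, not its spelling.
The initialism *F.O.Q.* is read letter by letter; the first letter, F, is pronounced /ɛf/, which begins with a vowel sound.
So the article is *an*: The agency requires an F.O.Q. protocol for every case.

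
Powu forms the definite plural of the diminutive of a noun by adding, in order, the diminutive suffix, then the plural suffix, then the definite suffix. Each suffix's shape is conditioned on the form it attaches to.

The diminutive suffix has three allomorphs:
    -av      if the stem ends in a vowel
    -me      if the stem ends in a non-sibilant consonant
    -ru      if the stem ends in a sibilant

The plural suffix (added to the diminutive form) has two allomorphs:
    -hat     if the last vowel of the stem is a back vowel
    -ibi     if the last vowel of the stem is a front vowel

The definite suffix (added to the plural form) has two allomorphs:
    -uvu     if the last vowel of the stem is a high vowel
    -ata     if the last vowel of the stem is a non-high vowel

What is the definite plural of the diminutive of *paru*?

paruavhatata

The final sound of *paru* is /u/, which is a vowel, so the diminutive suffix is -av, giving *paruav*.
The diminutive form *paruav* — last vowel /a/ (a back vowel) → -hat → *paruavhat*.
The last vowel of the plural form *paruavhat* is /a/, which is a non-high vowel, so the definite suffix is -ata, giving *paruavhatata*.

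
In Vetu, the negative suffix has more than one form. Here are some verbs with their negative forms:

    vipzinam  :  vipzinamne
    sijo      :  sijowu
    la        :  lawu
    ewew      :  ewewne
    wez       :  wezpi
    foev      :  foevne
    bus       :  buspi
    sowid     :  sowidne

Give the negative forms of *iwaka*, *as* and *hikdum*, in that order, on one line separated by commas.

The alternation tracks the final sound of the stem — -pi when the stem ends in a sibilant (*wez*, *bus*); -ne when the stem ends in a non-sibilant consonant (*vipzinam*, *ewew*, *foev*, *sowid*); -wu when the stem ends in a vowel (*sijo*, *la*).
The final sound of *iwaka* is /a/, which is a vowel, so the suffix is -wu, giving *iwakawu*.
The final sound of *as* is /s/, which is a sibilant, so the suffix is -pi, giving *aspi*.
*hikdum*: final sound = /m/, a non-sibilant consonant → -ne → *hikdumne*.

iwakawu, aspi, hikdumne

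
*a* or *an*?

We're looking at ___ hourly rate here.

The indefinite article is chosen by the initial *sound* of the following word, not its spelling.
*hourly* begins with the sound /aʊ/ (silent h) — a vowel sound.
So the article is *an*: We're looking at an hourly rate here.

an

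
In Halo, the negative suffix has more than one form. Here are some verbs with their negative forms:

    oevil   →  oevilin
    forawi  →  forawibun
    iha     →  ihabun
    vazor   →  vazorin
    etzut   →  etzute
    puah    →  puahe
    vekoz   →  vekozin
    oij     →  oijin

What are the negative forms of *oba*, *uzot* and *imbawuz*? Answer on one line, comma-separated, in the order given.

The alternation tracks the final sound of the stem — -e when the stem ends in a voiceless consonant (*etzut*, *puah*); -in when the stem ends in a voiced consonant (*oevil*, *vazor*, *vekoz*, *oij*); -bun when the stem ends in a vowel (*forawi*, *iha*).
Since the final sound of *oba* is /a/ (a vowel), it takes -bun, giving *obabun*.
The final sound of *uzot* is /t/, which is a voiceless consonant, so the suffix is -e, giving *uzote*.
Since the final sound of *imbawuz* is /z/ (a voiced consonant), it takes -in, giving *imbawuzin*.

obabun, uzote, imbawuzin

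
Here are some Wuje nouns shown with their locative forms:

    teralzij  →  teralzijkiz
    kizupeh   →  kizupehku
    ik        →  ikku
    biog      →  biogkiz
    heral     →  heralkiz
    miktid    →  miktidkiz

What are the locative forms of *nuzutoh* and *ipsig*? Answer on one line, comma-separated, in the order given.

The pattern is voicing of the final consonant: -ku when the stem ends in a voiceless consonant (*kizupeh*, *ik*); -kiz when the stem ends in a voiced consonant (*teralzij*, *biog*, *heral*, *miktid*).
*nuzutoh*: final consonant = /h/, voiceless → -ku → *nuzutohku*.
The final consonant of *ipsig* is /g/, which is voiced, so the suffix is -kiz, giving *ipsigkiz*.

nuzutohku, ipsigkiz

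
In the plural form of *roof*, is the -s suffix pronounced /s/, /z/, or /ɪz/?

The stem *roof* ends in a voiceless non-sibilant consonant.
The plural suffix surfaces as /ɪz/ after sibilants, /s/ after other voiceless consonants, and /z/ after other voiced sounds.
So the plural -s on *roof* is pronounced /s/.

/s/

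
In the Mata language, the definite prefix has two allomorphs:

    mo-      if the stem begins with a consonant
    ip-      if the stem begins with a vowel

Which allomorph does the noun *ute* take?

*ute*: first sound = /u/, a vowel → ip-.

ip-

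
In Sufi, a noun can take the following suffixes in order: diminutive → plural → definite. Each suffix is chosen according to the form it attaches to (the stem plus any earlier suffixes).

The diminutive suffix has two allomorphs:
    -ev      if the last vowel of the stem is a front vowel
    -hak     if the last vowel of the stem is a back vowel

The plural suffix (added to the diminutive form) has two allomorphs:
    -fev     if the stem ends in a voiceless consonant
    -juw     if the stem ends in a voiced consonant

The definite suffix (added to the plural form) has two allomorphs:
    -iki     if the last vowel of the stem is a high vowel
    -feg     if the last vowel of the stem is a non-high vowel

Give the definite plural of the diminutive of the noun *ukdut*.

ukduthakfevfeg

*ukdut*: last vowel = /u/, a back vowel → -hak → *ukduthak*.
The diminutive form *ukduthak* — final consonant /k/ (voiceless) → -fev → *ukduthakfev*.
The plural form *ukduthakfev* — last vowel /e/ (a non-high vowel) → -feg → *ukduthakfevfeg*.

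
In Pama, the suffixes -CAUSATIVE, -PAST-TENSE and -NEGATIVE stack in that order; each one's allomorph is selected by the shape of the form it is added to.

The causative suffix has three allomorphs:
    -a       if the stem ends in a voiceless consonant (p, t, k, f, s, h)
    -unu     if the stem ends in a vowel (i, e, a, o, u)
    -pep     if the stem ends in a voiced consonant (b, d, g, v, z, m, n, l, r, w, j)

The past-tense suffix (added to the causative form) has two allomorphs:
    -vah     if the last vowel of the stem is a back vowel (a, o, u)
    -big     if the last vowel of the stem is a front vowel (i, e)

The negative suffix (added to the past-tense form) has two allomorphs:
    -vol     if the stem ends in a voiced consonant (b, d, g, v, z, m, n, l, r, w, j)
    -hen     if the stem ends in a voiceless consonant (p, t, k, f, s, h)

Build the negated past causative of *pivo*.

pivounuvahhen

Since the final sound of *pivo* is /o/ (a vowel), it takes -unu, giving *pivounu*.
The causative form *pivounu* — last vowel /u/ (a back vowel) → -vah → *pivounuvah*.
The final consonant of the past-tense form *pivounuvah* is /h/, which is voiceless, so the negative suffix is -hen, giving *pivounuvahhen*.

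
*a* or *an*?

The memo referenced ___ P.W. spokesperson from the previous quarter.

The indefinite article is chosen by the initial *sound* of the following word, not its spelling.
The initialism *P.W.* is read letter by letter; the first letter, P, is pronounced /piː/, which begins with a consonant sound.
So the article is *a*: The memo referenced a P.W. spokesperson from the previous quarter.

a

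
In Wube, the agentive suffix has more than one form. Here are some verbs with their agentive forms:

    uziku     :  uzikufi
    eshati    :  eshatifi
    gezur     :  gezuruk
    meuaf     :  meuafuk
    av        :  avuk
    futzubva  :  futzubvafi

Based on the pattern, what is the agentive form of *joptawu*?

The alternation tracks the final sound of the stem — -uk when the stem ends in a consonant (*gezur*, *meuaf*, *av*); -fi when the stem ends in a vowel (*uziku*, *eshati*, *futzubva*).
*joptawu*: final sound = /u/, a vowel → -fi → *joptawufi*.

joptawufi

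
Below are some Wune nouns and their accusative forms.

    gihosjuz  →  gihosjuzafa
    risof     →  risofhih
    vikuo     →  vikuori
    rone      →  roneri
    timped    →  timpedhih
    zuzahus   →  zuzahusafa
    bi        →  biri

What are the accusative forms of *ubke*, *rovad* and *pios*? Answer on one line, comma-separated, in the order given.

The alternation tracks the final sound of the stem — -afa when the stem ends in a sibilant (*gihosjuz*, *zuzahus*); -hih when the stem ends in a non-sibilant consonant (*risof*, *timped*); -ri when the stem ends in a vowel (*vikuo*, *rone*, *bi*).
*ubke*: final sound = /e/, a vowel → -ri → *ubkeri*.
*rovad*: final sound = /d/, a non-sibilant consonant → -hih → *rovadhih*.
*pios*: final sound = /s/, a sibilant → -afa → *piosafa*.

ubkeri, rovadhih, piosafa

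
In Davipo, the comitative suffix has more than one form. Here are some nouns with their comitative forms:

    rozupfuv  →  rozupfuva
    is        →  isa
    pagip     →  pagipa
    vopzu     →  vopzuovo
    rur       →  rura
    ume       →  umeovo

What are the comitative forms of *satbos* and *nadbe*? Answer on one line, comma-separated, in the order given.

satbosa, nadbeovo

Looking at the final sound of each stem: -a when the stem ends in a consonant (*rozupfuv*, *is*, *pagip*, *rur*); -ovo when the stem ends in a vowel (*vopzu*, *ume*).
The final sound of *satbos* is /s/, which is a consonant, so the suffix is -a, giving *satbosa*.
The final sound of *nadbe* is /e/, which is a vowel, so the suffix is -ovo, giving *nadbeovo*.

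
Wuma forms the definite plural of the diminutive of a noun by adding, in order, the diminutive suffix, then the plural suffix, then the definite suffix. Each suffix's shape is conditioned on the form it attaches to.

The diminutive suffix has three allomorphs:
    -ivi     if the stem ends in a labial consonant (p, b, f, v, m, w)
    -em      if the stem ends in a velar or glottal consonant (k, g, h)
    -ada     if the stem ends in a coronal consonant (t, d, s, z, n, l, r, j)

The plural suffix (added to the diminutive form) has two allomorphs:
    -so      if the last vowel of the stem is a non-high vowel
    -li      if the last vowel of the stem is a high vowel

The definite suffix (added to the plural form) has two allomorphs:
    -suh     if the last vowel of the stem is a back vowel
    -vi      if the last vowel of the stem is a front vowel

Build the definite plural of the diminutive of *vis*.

visadasosuh

The final consonant of *vis* is /s/, which is coronal, so the diminutive suffix is -ada, giving *visada*.
The diminutive form *visada*: last vowel = /a/, a non-high vowel → -so → *visadaso*.
The plural form *visadaso* — last vowel /o/ (a back vowel) → -suh → *visadasosuh*.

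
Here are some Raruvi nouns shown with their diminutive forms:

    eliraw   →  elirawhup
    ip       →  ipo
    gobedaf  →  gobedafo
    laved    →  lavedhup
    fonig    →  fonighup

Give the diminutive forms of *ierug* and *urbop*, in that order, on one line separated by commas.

The alternation tracks the final consonant of the stem — -o when the stem ends in a voiceless consonant (*ip*, *gobedaf*); -hup when the stem ends in a voiced consonant (*eliraw*, *laved*, *fonig*).
Since the final consonant of *ierug* is /g/ (voiced), it takes -hup, giving *ierughup*.
*urbop* — final consonant /p/ (voiceless) → -o → *urbopo*.

ierughup, urbopo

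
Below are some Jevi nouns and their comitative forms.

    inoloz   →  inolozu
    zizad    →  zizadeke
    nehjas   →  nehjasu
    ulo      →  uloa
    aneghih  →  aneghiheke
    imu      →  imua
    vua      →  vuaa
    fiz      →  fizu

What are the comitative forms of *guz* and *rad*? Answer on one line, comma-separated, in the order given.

Looking at the final sound of each stem: -u when the stem ends in a sibilant (*inoloz*, *nehjas*, *fiz*); -eke when the stem ends in a non-sibilant consonant (*zizad*, *aneghih*); -a when the stem ends in a vowel (*ulo*, *imu*, *vua*).
*guz* — final sound /z/ (a sibilant) → -u → *guzu*.
The final sound of *rad* is /d/, which is a non-sibilant consonant, so the suffix is -eke, giving *radeke*.

guzu, radeke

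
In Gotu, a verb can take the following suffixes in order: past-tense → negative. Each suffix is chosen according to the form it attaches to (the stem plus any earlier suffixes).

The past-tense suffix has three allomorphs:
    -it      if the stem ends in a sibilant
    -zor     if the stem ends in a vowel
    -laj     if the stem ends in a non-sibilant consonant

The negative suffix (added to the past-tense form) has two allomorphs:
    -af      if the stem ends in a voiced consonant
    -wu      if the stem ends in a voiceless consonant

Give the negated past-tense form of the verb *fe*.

Since the final sound of *fe* is /e/ (a vowel), it takes -zor, giving *fezor*.
The past-tense form *fezor*: final consonant = /r/, voiced → -af → *fezoraf*.

fezoraf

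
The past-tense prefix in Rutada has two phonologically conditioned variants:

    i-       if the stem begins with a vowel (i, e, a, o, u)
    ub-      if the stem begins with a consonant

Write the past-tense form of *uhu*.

iuhu

*uhu*: first sound = /u/, a vowel → i- → *iuhu*.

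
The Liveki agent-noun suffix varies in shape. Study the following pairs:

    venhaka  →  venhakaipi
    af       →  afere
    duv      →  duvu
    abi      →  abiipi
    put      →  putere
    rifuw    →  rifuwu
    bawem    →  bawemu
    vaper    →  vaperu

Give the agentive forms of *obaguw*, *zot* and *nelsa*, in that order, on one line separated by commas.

obaguwu, zotere, nelsaipi

The suffix is conditioned by the final sound: -ere when the stem ends in a voiceless consonant (*af*, *put*); -u when the stem ends in a voiced consonant (*duv*, *rifuw*, *bawem*, *vaper*); -ipi when the stem ends in a vowel (*venhaka*, *abi*).
The final sound of *obaguw* is /w/, which is a voiced consonant, so the suffix is -u, giving *obaguwu*.
*zot*: final sound = /t/, a voiceless consonant → -ere → *zotere*.
The final sound of *nelsa* is /a/, which is a vowel, so the suffix is -ipi, giving *nelsaipi*.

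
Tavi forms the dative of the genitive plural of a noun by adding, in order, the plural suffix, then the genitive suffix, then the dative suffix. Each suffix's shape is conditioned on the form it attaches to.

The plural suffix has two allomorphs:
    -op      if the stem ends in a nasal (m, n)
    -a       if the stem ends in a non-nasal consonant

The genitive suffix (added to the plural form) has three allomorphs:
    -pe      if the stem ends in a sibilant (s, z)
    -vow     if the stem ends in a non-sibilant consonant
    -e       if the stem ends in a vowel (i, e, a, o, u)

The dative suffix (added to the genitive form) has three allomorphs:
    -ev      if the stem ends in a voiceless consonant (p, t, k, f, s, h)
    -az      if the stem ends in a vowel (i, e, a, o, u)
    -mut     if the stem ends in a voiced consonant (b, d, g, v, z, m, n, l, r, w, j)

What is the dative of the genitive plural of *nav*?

navaeaz

Since the final consonant of *nav* is /v/ (non-nasal), it takes -a, giving *nava*.
The plural form *nava*: final sound = /a/, a vowel → -e → *navae*.
Since the final sound of the genitive form *navae* is /e/ (a vowel), it takes -az, giving *navaeaz*.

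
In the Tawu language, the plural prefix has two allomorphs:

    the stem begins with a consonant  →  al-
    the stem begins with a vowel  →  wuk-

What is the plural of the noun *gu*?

algu

The first sound of *gu* is /g/, which is a consonant, so the prefix is al-, giving *algu*.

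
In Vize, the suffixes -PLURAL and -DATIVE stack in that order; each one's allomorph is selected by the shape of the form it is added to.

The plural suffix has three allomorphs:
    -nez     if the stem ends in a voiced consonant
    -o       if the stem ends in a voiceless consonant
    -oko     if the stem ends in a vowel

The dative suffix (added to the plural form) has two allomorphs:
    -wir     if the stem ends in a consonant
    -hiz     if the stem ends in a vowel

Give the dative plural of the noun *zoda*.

zodaokohiz

The final sound of *zoda* is /a/, which is a vowel, so the plural suffix is -oko, giving *zodaoko*.
The plural form *zodaoko*: final sound = /o/, a vowel → -hiz → *zodaokohiz*.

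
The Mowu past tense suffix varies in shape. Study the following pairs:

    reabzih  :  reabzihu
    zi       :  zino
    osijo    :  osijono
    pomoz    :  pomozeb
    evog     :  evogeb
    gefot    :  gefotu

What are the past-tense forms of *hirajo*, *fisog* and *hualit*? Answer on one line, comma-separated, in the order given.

hirajono, fisogeb, hualitu

The alternation tracks the final sound of the stem — -u when the stem ends in a voiceless consonant (*reabzih*, *gefot*); -eb when the stem ends in a voiced consonant (*pomoz*, *evog*); -no when the stem ends in a vowel (*zi*, *osijo*).
The final sound of *hirajo* is /o/, which is a vowel, so the suffix is -no, giving *hirajono*.
Since the final sound of *fisog* is /g/ (a voiced consonant), it takes -eb, giving *fisogeb*.
Since the final sound of *hualit* is /t/ (a voiceless consonant), it takes -u, giving *hualitu*.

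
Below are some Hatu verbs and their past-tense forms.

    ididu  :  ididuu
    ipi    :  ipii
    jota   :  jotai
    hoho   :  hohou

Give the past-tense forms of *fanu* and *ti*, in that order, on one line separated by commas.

The suffix is conditioned by the last vowel: -u when the last vowel of the stem is a rounded vowel (*ididu*, *hoho*); -i when the last vowel of the stem is an unrounded vowel (*ipi*, *jota*).
*fanu*: last vowel = /u/, a rounded vowel → -u → *fanuu*.
*ti* — last vowel /i/ (an unrounded vowel) → -i → *tii*.

fanuu, tii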